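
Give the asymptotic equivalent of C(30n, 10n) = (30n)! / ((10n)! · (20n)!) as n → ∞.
C(30n, 10n) ~ (27/4)^(10n) · sqrt(3/(4π·10n))

Write N = 10n. Apply Stirling to each factorial:
  (3N)! ~ sqrt(2π·3N) · (3N/e)^(3N),
  N! ~ sqrt(2π N) · (N/e)^N,
  (2N)! ~ sqrt(2π·2N) · (2N/e)^(2N).
The exponential factors combine to (3N)^(3N) / (N^N · (2N)^(2N)) = 3^(3N)/2^(2N) = (3^3/2^2)^N = (27/4)^N.
The square-root prefactors combine to sqrt(2π·3N) / (sqrt(2π N)·sqrt(2π·2N)) = sqrt(3 / (2π·2·N)) = sqrt(3/(4π·10n)).
Substituting N = 10n: C(30n, 10n) ~ (27/4)^(10n) · sqrt(3/(4π·10n)).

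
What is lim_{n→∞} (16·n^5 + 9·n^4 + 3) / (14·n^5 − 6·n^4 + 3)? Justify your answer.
lim = 16/14 = 8/7

For large n the leading n^5 terms dominate both numerator and denominator. Dividing top and bottom by n^5, every other term tends to 0, leaving 16/14 = 8/7.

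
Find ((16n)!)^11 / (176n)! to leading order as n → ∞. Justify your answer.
((16n)!)^11/(176n)! ~ ((2π·16n)^(10/2) / sqrt(11)) · 11^(−11·16n)  →  0

Write N = 16n. Stirling: N! ~ sqrt(2π N)(N/e)^N and (11N)! ~ sqrt(2π·11N)·(11N/e)^(11N).
  (N!)^11/(11N)! ~ (2π N)^(11/2) (N/e)^(11N) / [sqrt(2π·11N) (11N/e)^(11N)]
     = (2π N)^(11/2) / sqrt(2π·11N) · (N/(11N))^(11N)
     = (2π N)^((11−1)/2) / sqrt(11) · 11^(−11N).
Since 11^11 > 1, the factor 11^(−11N) decays exponentially, so the ratio → 0. Substituting N = 16n gives the stated form.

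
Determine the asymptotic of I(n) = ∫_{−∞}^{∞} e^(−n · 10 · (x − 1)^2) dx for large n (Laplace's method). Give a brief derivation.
I(n) = sqrt(π/(10n))

Here φ(x) = 10 · (x − 1)^2 has its unique minimum at x* = 1 with φ(x*) = 0 and φ''(x*) = 20. Laplace's method gives
  I(n) ~ e^(−n φ(x*)) · sqrt(2π / (n · φ''(x*))) = sqrt(2π / (20n)) = sqrt(π/(10n)).
This is exact: substituting u = (x − 1)·sqrt(10n) gives I(n) = (1/sqrt(10n)) ∫_{−∞}^{∞} e^(−u^2) du = sqrt(π/(10n)).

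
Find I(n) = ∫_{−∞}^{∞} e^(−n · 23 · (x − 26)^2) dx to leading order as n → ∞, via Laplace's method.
I(n) = sqrt(π/(23n))

Here φ(x) = 23 · (x − 26)^2 has its unique minimum at x* = 26 with φ(x*) = 0 and φ''(x*) = 46. Laplace's method gives
  I(n) ~ e^(−n φ(x*)) · sqrt(2π / (n · φ''(x*))) = sqrt(2π / (46n)) = sqrt(π/(23n)).
This is exact: substituting u = (x − 26)·sqrt(23n) gives I(n) = (1/sqrt(23n)) ∫_{−∞}^{∞} e^(−u^2) du = sqrt(π/(23n)).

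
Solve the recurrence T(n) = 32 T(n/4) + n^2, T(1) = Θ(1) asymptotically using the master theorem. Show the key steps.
T(n) = Θ(n^(log_4 32))

Master theorem: compare f(n) = n^2 to n^(log_4 32) where log_4 32 ≈ 2.500. Since 2 < log_4 32, we have f(n) = O(n^(log_4 32 − ε)) for some ε > 0 — Case 1. Hence T(n) = Θ(n^(log_4 32)).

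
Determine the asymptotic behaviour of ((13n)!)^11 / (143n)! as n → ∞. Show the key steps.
((13n)!)^11/(143n)! ~ ((2π·13n)^(10/2) / sqrt(11)) · 11^(−11·13n)  →  0

Write N = 13n. Stirling: N! ~ sqrt(2π N)(N/e)^N and (11N)! ~ sqrt(2π·11N)·(11N/e)^(11N).
  (N!)^11/(11N)! ~ (2π N)^(11/2) (N/e)^(11N) / [sqrt(2π·11N) (11N/e)^(11N)]
     = (2π N)^(11/2) / sqrt(2π·11N) · (N/(11N))^(11N)
     = (2π N)^((11−1)/2) / sqrt(11) · 11^(−11N).
Since 11^11 > 1, the factor 11^(−11N) decays exponentially, so the ratio → 0. Substituting N = 13n gives the stated form.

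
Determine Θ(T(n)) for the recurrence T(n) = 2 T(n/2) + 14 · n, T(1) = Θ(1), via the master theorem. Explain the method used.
T(n) = Θ(n log n)

log_2 2 = 1, and f(n) = 14 · n = Θ(n^(log_2 2)). This is Case 2 of the master theorem: T(n) = Θ(f(n) · log n) = Θ(n log n).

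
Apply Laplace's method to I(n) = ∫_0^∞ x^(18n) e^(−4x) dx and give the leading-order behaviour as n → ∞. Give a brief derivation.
I(n) ~ (sqrt(2π·18n) / 4) · (18n/(4e))^(18n)

Write the integrand as exp(18n ln x − 4x) and set f(x) = 18n ln x − 4x. Then f'(x) = 18n/x − 4 = 0 at x* = 18n/4, and f''(x*) = −18n/x*^2 = −4^2/(18n). Laplace's method (interior maximum) gives
  I(n) ~ e^(f(x*)) · sqrt(2π / |f''(x*)|)
        = exp(18n ln(18n/4) − 18n) · sqrt(2π · 18n / 4^2)
        = (18n/4)^(18n) e^(−18n) · sqrt(2π·18n) / 4
        = (sqrt(2π·18n) / 4) · (18n/(4e))^(18n).
This matches Γ(18n+1)/4^(18n+1) with Stirling applied to Γ.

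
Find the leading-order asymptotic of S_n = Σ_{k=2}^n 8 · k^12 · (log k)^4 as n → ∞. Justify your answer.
S_n ~ 8 · n^13 · (log n)^4 / 13

By integral comparison, S_n = ∫_1^n 8 · x^12 · (log x)^4 dx + O(n^12 · (log n)^4). For the integral, the leading term of ∫_1^n x^12 (log x)^4 dx is n^13/13 · (log n)^4 (by repeated integration by parts; each step lowers the log-exponent and produces a relatively O(1/log n) correction). Hence S_n ~ 8 · n^13 · (log n)^4 / 13.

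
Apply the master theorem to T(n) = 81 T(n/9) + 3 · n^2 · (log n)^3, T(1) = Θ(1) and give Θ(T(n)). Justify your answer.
T(n) = Θ(n^2 · (log n)^4)

Here log_9 81 = 2 and f(n) = 3 · n^2 · (log n)^3 = Θ(n^(log_9 81) · (log n)^3). This is the extended Case 2 of the master theorem (f matches the critical exponent up to log factors), giving T(n) = Θ(n^(log_9 81) · (log n)^(3+1)) = Θ(n^2 · (log n)^4).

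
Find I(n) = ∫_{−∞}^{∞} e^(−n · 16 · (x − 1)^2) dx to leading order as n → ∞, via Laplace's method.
I(n) = sqrt(π/(16n))

Here φ(x) = 16 · (x − 1)^2 has its unique minimum at x* = 1 with φ(x*) = 0 and φ''(x*) = 32. Laplace's method gives
  I(n) ~ e^(−n φ(x*)) · sqrt(2π / (n · φ''(x*))) = sqrt(2π / (32n)) = sqrt(π/(16n)).
This is exact: substituting u = (x − 1)·sqrt(16n) gives I(n) = (1/sqrt(16n)) ∫_{−∞}^{∞} e^(−u^2) du = sqrt(π/(16n)).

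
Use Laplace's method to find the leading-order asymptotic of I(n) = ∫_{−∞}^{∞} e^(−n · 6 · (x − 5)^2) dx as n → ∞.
I(n) = sqrt(π/(6n))

Here φ(x) = 6 · (x − 5)^2 has its unique minimum at x* = 5 with φ(x*) = 0 and φ''(x*) = 12. Laplace's method gives
  I(n) ~ e^(−n φ(x*)) · sqrt(2π / (n · φ''(x*))) = sqrt(2π / (12n)) = sqrt(π/(6n)).
This is exact: substituting u = (x − 5)·sqrt(6n) gives I(n) = (1/sqrt(6n)) ∫_{−∞}^{∞} e^(−u^2) du = sqrt(π/(6n)).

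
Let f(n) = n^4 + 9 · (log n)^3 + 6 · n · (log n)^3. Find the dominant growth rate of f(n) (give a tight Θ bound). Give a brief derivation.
f(n) ∈ Θ(n^4)

Compare the terms by growth order. For large n, n^a · (log n)^b dominates n^a' · (log n)^b' iff a > a', or (a = a' and b > b'). Ranking the 3 terms shows the dominant one is n^4. Hence f(n) ∈ Θ(n^4).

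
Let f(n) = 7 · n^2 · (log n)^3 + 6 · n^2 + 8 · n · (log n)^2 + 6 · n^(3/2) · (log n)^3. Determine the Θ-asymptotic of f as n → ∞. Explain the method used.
f(n) ∈ Θ(n^2 · (log n)^3)

Compare the terms by growth order. For large n, n^a · (log n)^b dominates n^a' · (log n)^b' iff a > a', or (a = a' and b > b'). Ranking the 4 terms shows the dominant one is 7 · n^2 · (log n)^3. Hence f(n) ∈ Θ(n^2 · (log n)^3).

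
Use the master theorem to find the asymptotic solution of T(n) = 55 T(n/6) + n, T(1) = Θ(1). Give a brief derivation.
T(n) = Θ(n^(log_6 55))

Master theorem: compare f(n) = n to n^(log_6 55) where log_6 55 ≈ 2.237. Since 1 < log_6 55, we have f(n) = O(n^(log_6 55 − ε)) for some ε > 0 — Case 1. Hence T(n) = Θ(n^(log_6 55)).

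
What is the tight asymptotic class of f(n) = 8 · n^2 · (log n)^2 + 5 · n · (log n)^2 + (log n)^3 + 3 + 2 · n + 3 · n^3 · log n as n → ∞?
f(n) ∈ Θ(n^3 · log n)

Compare the terms by growth order. For large n, n^a · (log n)^b dominates n^a' · (log n)^b' iff a > a', or (a = a' and b > b'). Ranking the 6 terms shows the dominant one is 3 · n^3 · log n. Hence f(n) ∈ Θ(n^3 · log n).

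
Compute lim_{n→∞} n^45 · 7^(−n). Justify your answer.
lim = 0

Exponentials with base > 1 dominate every fixed polynomial: for any fixed c, n^c / 7^n → 0 as n → ∞ (e.g. by the ratio test, or by writing 7^n = e^(n ln 7) and noting e^(n ln 7) / n^c → ∞). Hence n^45 · 7^(−n) = n^45 / 7^n → 0.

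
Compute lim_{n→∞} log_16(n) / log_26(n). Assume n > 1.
lim = ln(26) / ln(16) = log_16(26)

Change of base: log_16(n) = ln n / ln 16 and log_26(n) = ln n / ln 26. The ratio is (ln n / ln 16) · (ln 26 / ln n) = ln 26 / ln 16, a constant independent of n. So the limit is ln 26 / ln 16 = log_16(26).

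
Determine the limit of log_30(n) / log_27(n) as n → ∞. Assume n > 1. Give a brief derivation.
lim = ln(27) / ln(30) = log_30(27)

Change of base: log_30(n) = ln n / ln 30 and log_27(n) = ln n / ln 27. The ratio is (ln n / ln 30) · (ln 27 / ln n) = ln 27 / ln 30, a constant independent of n. So the limit is ln 27 / ln 30 = log_30(27).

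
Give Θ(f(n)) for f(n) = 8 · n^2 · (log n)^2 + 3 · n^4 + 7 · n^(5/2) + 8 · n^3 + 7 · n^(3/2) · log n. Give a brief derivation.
f(n) ∈ Θ(n^4)

Compare the terms by growth order. For large n, n^a · (log n)^b dominates n^a' · (log n)^b' iff a > a', or (a = a' and b > b'). Ranking the 5 terms shows the dominant one is 3 · n^4. Hence f(n) ∈ Θ(n^4).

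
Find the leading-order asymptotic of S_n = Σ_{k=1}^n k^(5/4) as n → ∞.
S_n ~ (4/9) · n^(9/4)

Integral comparison: Σ_{k=1}^n k^(5/4) = ∫_0^n x^(5/4) dx + O(n^(5/4)). The integral is n^(1 + 5/4) / (1 + 5/4) = n^((5+4)/4) / ((5+4)/4) = (4/9) · n^(9/4).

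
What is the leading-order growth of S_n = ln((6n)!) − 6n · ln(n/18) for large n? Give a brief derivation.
S_n ~ 6n · (ln 108 − 1) + O(ln n)

Stirling: ln((6n)!) = 6n ln(6n) − 6n + O(ln n).
  S_n = 6n ln(6n) − 6n − 6n ln(n/18) + O(ln n)
      = 6n ln(6n) − 6n ln n + 6n ln 18 − 6n + O(ln n)
      = 6n ln 6 + 6n ln 18 − 6n + O(ln n)
      = 6n (ln 108 − 1) + O(ln n).
Numerically ln(108) − 1 ≈ 3.6821.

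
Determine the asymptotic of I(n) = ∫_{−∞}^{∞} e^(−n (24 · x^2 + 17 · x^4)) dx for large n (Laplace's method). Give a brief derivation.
I(n) ~ sqrt(π/(24n))

φ(x) = 24 · x^2 + 17 · x^4 has its unique global minimum at x* = 0 (since φ'(x) = 48x + 68x^3 = 0 only at x = 0 for real x with both coefficients positive, and φ → ∞ as |x| → ∞). At x* = 0, φ(0) = 0 and φ''(0) = 48. Laplace's method then gives
  I(n) ~ sqrt(2π / (n · φ''(0))) · e^(−n φ(0)) = sqrt(2π / (48n)) = sqrt(π/(24n)).
The 17 · x^4 term contributes only at subleading order (an O(1/n) relative correction).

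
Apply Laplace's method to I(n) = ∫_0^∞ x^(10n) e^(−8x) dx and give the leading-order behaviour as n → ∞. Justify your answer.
I(n) ~ (sqrt(2π·10n) / 8) · (10n/(8e))^(10n)

Write the integrand as exp(10n ln x − 8x) and set f(x) = 10n ln x − 8x. Then f'(x) = 10n/x − 8 = 0 at x* = 10n/8, and f''(x*) = −10n/x*^2 = −8^2/(10n). Laplace's method (interior maximum) gives
  I(n) ~ e^(f(x*)) · sqrt(2π / |f''(x*)|)
        = exp(10n ln(10n/8) − 10n) · sqrt(2π · 10n / 8^2)
        = (10n/8)^(10n) e^(−10n) · sqrt(2π·10n) / 8
        = (sqrt(2π·10n) / 8) · (10n/(8e))^(10n).
This matches Γ(10n+1)/8^(10n+1) with Stirling applied to Γ.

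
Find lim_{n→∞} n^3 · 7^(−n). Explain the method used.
lim = 0

Exponentials with base > 1 dominate every fixed polynomial: for any fixed c, n^c / 7^n → 0 as n → ∞ (e.g. by the ratio test, or by writing 7^n = e^(n ln 7) and noting e^(n ln 7) / n^c → ∞). Hence n^3 · 7^(−n) = n^3 / 7^n → 0.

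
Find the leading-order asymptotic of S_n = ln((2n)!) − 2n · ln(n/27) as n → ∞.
S_n ~ 2n · (ln 54 − 1) + O(ln n)

Stirling: ln((2n)!) = 2n ln(2n) − 2n + O(ln n).
  S_n = 2n ln(2n) − 2n − 2n ln(n/27) + O(ln n)
      = 2n ln(2n) − 2n ln n + 2n ln 27 − 2n + O(ln n)
      = 2n ln 2 + 2n ln 27 − 2n + O(ln n)
      = 2n (ln 54 − 1) + O(ln n).
Numerically ln(54) − 1 ≈ 2.9890.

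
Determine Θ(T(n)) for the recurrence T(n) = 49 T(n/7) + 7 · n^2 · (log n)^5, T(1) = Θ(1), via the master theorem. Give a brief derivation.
T(n) = Θ(n^2 · (log n)^6)

Here log_7 49 = 2 and f(n) = 7 · n^2 · (log n)^5 = Θ(n^(log_7 49) · (log n)^5). This is the extended Case 2 of the master theorem (f matches the critical exponent up to log factors), giving T(n) = Θ(n^(log_7 49) · (log n)^(5+1)) = Θ(n^2 · (log n)^6).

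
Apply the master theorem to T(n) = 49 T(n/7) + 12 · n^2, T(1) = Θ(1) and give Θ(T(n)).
T(n) = Θ(n^2 log n)

log_7 49 = 2, and f(n) = 12 · n^2 = Θ(n^(log_7 49)). This is Case 2 of the master theorem: T(n) = Θ(f(n) · log n) = Θ(n^2 log n).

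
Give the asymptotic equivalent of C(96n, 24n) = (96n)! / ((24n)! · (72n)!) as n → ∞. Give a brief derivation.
C(96n, 24n) ~ (256/27)^(24n) · sqrt(2/(3π·24n))

Write N = 24n. Apply Stirling to each factorial:
  (4N)! ~ sqrt(2π·4N) · (4N/e)^(4N),
  N! ~ sqrt(2π N) · (N/e)^N,
  (3N)! ~ sqrt(2π·3N) · (3N/e)^(3N).
The exponential factors combine to (4N)^(4N) / (N^N · (3N)^(3N)) = 4^(4N)/3^(3N) = (4^4/3^3)^N = (256/27)^N.
The square-root prefactors combine to sqrt(2π·4N) / (sqrt(2π N)·sqrt(2π·3N)) = sqrt(4 / (2π·3·N)) = sqrt(2/(3π·24n)).
Substituting N = 24n: C(96n, 24n) ~ (256/27)^(24n) · sqrt(2/(3π·24n)).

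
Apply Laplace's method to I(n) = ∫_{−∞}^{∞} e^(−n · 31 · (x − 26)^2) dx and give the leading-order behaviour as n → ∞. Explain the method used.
I(n) = sqrt(π/(31n))

Here φ(x) = 31 · (x − 26)^2 has its unique minimum at x* = 26 with φ(x*) = 0 and φ''(x*) = 62. Laplace's method gives
  I(n) ~ e^(−n φ(x*)) · sqrt(2π / (n · φ''(x*))) = sqrt(2π / (62n)) = sqrt(π/(31n)).
This is exact: substituting u = (x − 26)·sqrt(31n) gives I(n) = (1/sqrt(31n)) ∫_{−∞}^{∞} e^(−u^2) du = sqrt(π/(31n)).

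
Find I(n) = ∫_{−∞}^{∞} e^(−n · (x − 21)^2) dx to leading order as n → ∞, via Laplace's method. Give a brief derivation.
I(n) = sqrt(π/n)

Here φ(x) = (x − 21)^2 has its unique minimum at x* = 21 with φ(x*) = 0 and φ''(x*) = 2. Laplace's method gives
  I(n) ~ e^(−n φ(x*)) · sqrt(2π / (n · φ''(x*))) = sqrt(2π / (2n)) = sqrt(π/n).
This is exact: substituting u = (x − 21)·sqrt(n) gives I(n) = (1/sqrt(n)) ∫_{−∞}^{∞} e^(−u^2) du = sqrt(π/n).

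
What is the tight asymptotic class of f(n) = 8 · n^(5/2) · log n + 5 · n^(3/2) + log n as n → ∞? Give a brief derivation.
f(n) ∈ Θ(n^(5/2) · log n)

Compare the terms by growth order. For large n, n^a · (log n)^b dominates n^a' · (log n)^b' iff a > a', or (a = a' and b > b'). Ranking the 3 terms shows the dominant one is 8 · n^(5/2) · log n. Hence f(n) ∈ Θ(n^(5/2) · log n).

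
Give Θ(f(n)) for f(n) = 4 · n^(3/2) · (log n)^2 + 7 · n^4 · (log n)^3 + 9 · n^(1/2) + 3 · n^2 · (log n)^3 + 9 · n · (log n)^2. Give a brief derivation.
f(n) ∈ Θ(n^4 · (log n)^3)

Compare the terms by growth order. For large n, n^a · (log n)^b dominates n^a' · (log n)^b' iff a > a', or (a = a' and b > b'). Ranking the 5 terms shows the dominant one is 7 · n^4 · (log n)^3. Hence f(n) ∈ Θ(n^4 · (log n)^3).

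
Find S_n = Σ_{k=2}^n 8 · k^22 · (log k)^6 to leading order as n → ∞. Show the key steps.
S_n ~ 8 · n^23 · (log n)^6 / 23

By integral comparison, S_n = ∫_1^n 8 · x^22 · (log x)^6 dx + O(n^22 · (log n)^6). For the integral, the leading term of ∫_1^n x^22 (log x)^6 dx is n^23/23 · (log n)^6 (by repeated integration by parts; each step lowers the log-exponent and produces a relatively O(1/log n) correction). Hence S_n ~ 8 · n^23 · (log n)^6 / 23.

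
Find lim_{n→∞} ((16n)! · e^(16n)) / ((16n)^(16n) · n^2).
lim = 0

Stirling: (16n)! ~ sqrt(2π·16n) · (16n/e)^(16n). Hence
  (16n)! · e^(16n) / (16n)^(16n) ~ sqrt(2π·16n).
Dividing by n^2: sqrt(2π·16n) / n^2 = sqrt(2π·16) · n^((1−4)/2), so the expression behaves like sqrt(2π·16) · n^((1−4)/2) → 0.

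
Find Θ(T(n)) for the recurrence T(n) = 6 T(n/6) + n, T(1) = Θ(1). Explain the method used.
T(n) = Θ(n log n)

log_6 6 = 1, and f(n) = n = Θ(n^(log_6 6)). This is Case 2 of the master theorem: T(n) = Θ(f(n) · log n) = Θ(n log n).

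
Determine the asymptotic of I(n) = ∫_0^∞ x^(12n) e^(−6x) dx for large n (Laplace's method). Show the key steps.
I(n) ~ (sqrt(2π·12n) / 6) · (12n/(6e))^(12n)

Write the integrand as exp(12n ln x − 6x) and set f(x) = 12n ln x − 6x. Then f'(x) = 12n/x − 6 = 0 at x* = 12n/6, and f''(x*) = −12n/x*^2 = −6^2/(12n). Laplace's method (interior maximum) gives
  I(n) ~ e^(f(x*)) · sqrt(2π / |f''(x*)|)
        = exp(12n ln(12n/6) − 12n) · sqrt(2π · 12n / 6^2)
        = (12n/6)^(12n) e^(−12n) · sqrt(2π·12n) / 6
        = (sqrt(2π·12n) / 6) · (12n/(6e))^(12n).
This matches Γ(12n+1)/6^(12n+1) with Stirling applied to Γ.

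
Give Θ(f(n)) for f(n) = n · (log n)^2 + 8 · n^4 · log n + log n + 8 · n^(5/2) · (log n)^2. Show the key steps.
f(n) ∈ Θ(n^4 · log n)

Compare the terms by growth order. For large n, n^a · (log n)^b dominates n^a' · (log n)^b' iff a > a', or (a = a' and b > b'). Ranking the 4 terms shows the dominant one is 8 · n^4 · log n. Hence f(n) ∈ Θ(n^4 · log n).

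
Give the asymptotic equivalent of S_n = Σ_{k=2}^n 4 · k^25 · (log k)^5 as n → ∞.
S_n ~ 2 · n^26 · (log n)^5 / 13

By integral comparison, S_n = ∫_1^n 4 · x^25 · (log x)^5 dx + O(n^25 · (log n)^5). For the integral, the leading term of ∫_1^n x^25 (log x)^5 dx is n^26/26 · (log n)^5 (by repeated integration by parts; each step lowers the log-exponent and produces a relatively O(1/log n) correction). Hence S_n ~ 2 · n^26 · (log n)^5 / 13.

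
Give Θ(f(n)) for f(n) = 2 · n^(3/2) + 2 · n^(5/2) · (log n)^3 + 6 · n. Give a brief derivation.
f(n) ∈ Θ(n^(5/2) · (log n)^3)

Compare the terms by growth order. For large n, n^a · (log n)^b dominates n^a' · (log n)^b' iff a > a', or (a = a' and b > b'). Ranking the 3 terms shows the dominant one is 2 · n^(5/2) · (log n)^3. Hence f(n) ∈ Θ(n^(5/2) · (log n)^3).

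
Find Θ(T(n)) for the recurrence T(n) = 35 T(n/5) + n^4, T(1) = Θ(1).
T(n) = Θ(n^4)

log_5 35 ≈ 2.209. f(n) = n^4 dominates n^(log_5 35) since 4 > 2.209, and the regularity condition a·f(n/b) = 35·(n/5)^4 = (35/625)·n^4 ≤ c·f(n) holds with c = 35/625 ≈ 0.056 < 1. So this is Case 3: T(n) = Θ(f(n)) = Θ(n^4).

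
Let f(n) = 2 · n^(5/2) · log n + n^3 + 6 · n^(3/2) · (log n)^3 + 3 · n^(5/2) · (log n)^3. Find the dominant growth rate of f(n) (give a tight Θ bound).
f(n) ∈ Θ(n^3)

Compare the terms by growth order. For large n, n^a · (log n)^b dominates n^a' · (log n)^b' iff a > a', or (a = a' and b > b'). Ranking the 4 terms shows the dominant one is n^3. Hence f(n) ∈ Θ(n^3).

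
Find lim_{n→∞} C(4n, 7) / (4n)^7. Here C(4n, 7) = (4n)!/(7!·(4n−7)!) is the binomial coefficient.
lim = 1/7! = 1/5040

With N = 4n → ∞: C(N, 7) / N^7 = [N(N−1)…(N−6)] / (7! · N^7) = (1/7!) · 1 · (1 − 1/(4n)) · … · (1 − 6/(4n)). Each factor → 1 as N → ∞, so the limit is 1/7! = 1/5040.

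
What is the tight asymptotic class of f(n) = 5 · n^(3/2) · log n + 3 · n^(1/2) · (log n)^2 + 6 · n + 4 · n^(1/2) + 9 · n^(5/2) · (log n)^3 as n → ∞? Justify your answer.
f(n) ∈ Θ(n^(5/2) · (log n)^3)

Compare the terms by growth order. For large n, n^a · (log n)^b dominates n^a' · (log n)^b' iff a > a', or (a = a' and b > b'). Ranking the 5 terms shows the dominant one is 9 · n^(5/2) · (log n)^3. Hence f(n) ∈ Θ(n^(5/2) · (log n)^3).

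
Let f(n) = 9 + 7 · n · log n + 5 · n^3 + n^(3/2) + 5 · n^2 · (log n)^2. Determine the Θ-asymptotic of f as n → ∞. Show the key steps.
f(n) ∈ Θ(n^3)

Compare the terms by growth order. For large n, n^a · (log n)^b dominates n^a' · (log n)^b' iff a > a', or (a = a' and b > b'). Ranking the 5 terms shows the dominant one is 5 · n^3. Hence f(n) ∈ Θ(n^3).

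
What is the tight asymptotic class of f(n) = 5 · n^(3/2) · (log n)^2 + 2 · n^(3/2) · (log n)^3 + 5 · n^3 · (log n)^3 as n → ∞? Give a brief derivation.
f(n) ∈ Θ(n^3 · (log n)^3)

Compare the terms by growth order. For large n, n^a · (log n)^b dominates n^a' · (log n)^b' iff a > a', or (a = a' and b > b'). Ranking the 3 terms shows the dominant one is 5 · n^3 · (log n)^3. Hence f(n) ∈ Θ(n^3 · (log n)^3).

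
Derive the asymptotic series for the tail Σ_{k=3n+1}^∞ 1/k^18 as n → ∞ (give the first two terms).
Σ_{k>3n} 1/k^18 = 1/(17 · (3n)^17) − 1/(2 · (3n)^18) + O(1/(3n)^19)

Compare to the integral: ∫_{3n}^∞ x^(−18) dx = [−x^(−17)/17]_{3n}^∞ = 1/((18−1)·(3n)^17). The Euler-Maclaurin correction adds −f(3n)/2 = −1/(2·(3n)^18). Euler-Maclaurin then gives
  Σ_{k>3n} 1/k^18 = ∫_{3n}^∞ dx/x^18 − 1/(2·(3n)^18) + O(1/(3n)^19).
(Equivalently this is ζ(18) − Σ_{k≤3n} 1/k^18.)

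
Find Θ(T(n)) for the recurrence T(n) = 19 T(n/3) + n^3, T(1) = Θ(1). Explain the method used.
T(n) = Θ(n^3)

log_3 19 ≈ 2.680. f(n) = n^3 dominates n^(log_3 19) since 3 > 2.680, and the regularity condition a·f(n/b) = 19·(n/3)^3 = (19/27)·n^3 ≤ c·f(n) holds with c = 19/27 ≈ 0.704 < 1. So this is Case 3: T(n) = Θ(f(n)) = Θ(n^3).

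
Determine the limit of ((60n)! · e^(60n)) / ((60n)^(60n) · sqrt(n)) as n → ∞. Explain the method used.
lim = sqrt(2π·60)

Stirling: (60n)! ~ sqrt(2π·60n) · (60n/e)^(60n). Hence
  (60n)! · e^(60n) / (60n)^(60n) ~ sqrt(2π·60n).
Dividing by sqrt(n): sqrt(2π·60n) / sqrt(n) = sqrt(2π·60) · n^((1−1)/2), so the limit is sqrt(2π·60).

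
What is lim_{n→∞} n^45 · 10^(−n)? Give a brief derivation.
lim = 0

Exponentials with base > 1 dominate every fixed polynomial: for any fixed c, n^c / 10^n → 0 as n → ∞ (e.g. by the ratio test, or by writing 10^n = e^(n ln 10) and noting e^(n ln 10) / n^c → ∞). Hence n^45 · 10^(−n) = n^45 / 10^n → 0.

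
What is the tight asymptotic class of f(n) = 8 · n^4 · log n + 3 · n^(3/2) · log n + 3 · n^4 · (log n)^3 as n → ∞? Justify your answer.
f(n) ∈ Θ(n^4 · (log n)^3)

Compare the terms by growth order. For large n, n^a · (log n)^b dominates n^a' · (log n)^b' iff a > a', or (a = a' and b > b'). Ranking the 3 terms shows the dominant one is 3 · n^4 · (log n)^3. Hence f(n) ∈ Θ(n^4 · (log n)^3).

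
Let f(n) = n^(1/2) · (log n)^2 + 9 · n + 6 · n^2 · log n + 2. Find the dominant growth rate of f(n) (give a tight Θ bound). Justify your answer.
f(n) ∈ Θ(n^2 · log n)

Compare the terms by growth order. For large n, n^a · (log n)^b dominates n^a' · (log n)^b' iff a > a', or (a = a' and b > b'). Ranking the 4 terms shows the dominant one is 6 · n^2 · log n. Hence f(n) ∈ Θ(n^2 · log n).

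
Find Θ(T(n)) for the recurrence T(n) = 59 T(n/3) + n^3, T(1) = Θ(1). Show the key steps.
T(n) = Θ(n^(log_3 59))

Master theorem: compare f(n) = n^3 to n^(log_3 59) where log_3 59 ≈ 3.712. Since 3 < log_3 59, we have f(n) = O(n^(log_3 59 − ε)) for some ε > 0 — Case 1. Hence T(n) = Θ(n^(log_3 59)).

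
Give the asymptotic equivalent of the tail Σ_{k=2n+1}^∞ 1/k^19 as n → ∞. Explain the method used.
Σ_{k>2n} 1/k^19 ~ 1/(18 · (2n)^18)

Compare to the integral: ∫_{2n}^∞ x^(−19) dx = [−x^(−18)/18]_{2n}^∞ = 1/((19−1)·(2n)^18). Euler-Maclaurin then gives
  Σ_{k>2n} 1/k^19 = ∫_{2n}^∞ dx/x^19 − 1/(2·(2n)^19) + O(1/(2n)^20).
(Equivalently this is ζ(19) − Σ_{k≤2n} 1/k^19.)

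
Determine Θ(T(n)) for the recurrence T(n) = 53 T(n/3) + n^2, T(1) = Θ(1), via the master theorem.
T(n) = Θ(n^(log_3 53))

Master theorem: compare f(n) = n^2 to n^(log_3 53) where log_3 53 ≈ 3.614. Since 2 < log_3 53, we have f(n) = O(n^(log_3 53 − ε)) for some ε > 0 — Case 1. Hence T(n) = Θ(n^(log_3 53)).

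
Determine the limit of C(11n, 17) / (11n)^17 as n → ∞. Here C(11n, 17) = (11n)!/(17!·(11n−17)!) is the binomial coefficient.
lim = 1/17! = 1/355687428096000

With N = 11n → ∞: C(N, 17) / N^17 = [N(N−1)…(N−16)] / (17! · N^17) = (1/17!) · 1 · (1 − 1/(11n)) · … · (1 − 16/(11n)). Each factor → 1 as N → ∞, so the limit is 1/17! = 1/355687428096000.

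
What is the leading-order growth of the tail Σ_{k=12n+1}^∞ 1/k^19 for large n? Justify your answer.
Σ_{k>12n} 1/k^19 ~ 1/(18 · (12n)^18)

Compare to the integral: ∫_{12n}^∞ x^(−19) dx = [−x^(−18)/18]_{12n}^∞ = 1/((19−1)·(12n)^18). Euler-Maclaurin then gives
  Σ_{k>12n} 1/k^19 = ∫_{12n}^∞ dx/x^19 − 1/(2·(12n)^19) + O(1/(12n)^20).
(Equivalently this is ζ(19) − Σ_{k≤12n} 1/k^19.)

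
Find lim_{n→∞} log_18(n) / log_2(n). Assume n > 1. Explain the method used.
lim = ln(2) / ln(18) = log_18(2)

Change of base: log_18(n) = ln n / ln 18 and log_2(n) = ln n / ln 2. The ratio is (ln n / ln 18) · (ln 2 / ln n) = ln 2 / ln 18, a constant independent of n. So the limit is ln 2 / ln 18 = log_18(2).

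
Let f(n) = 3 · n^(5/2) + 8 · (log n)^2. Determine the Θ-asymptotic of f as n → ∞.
f(n) ∈ Θ(n^(5/2))

Compare the terms by growth order. For large n, n^a · (log n)^b dominates n^a' · (log n)^b' iff a > a', or (a = a' and b > b'). Ranking the 2 terms shows the dominant one is 3 · n^(5/2). Hence f(n) ∈ Θ(n^(5/2)).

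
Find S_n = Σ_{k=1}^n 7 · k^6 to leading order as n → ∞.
S_n ~ n^7

By integral comparison (Euler-Maclaurin), Σ_{k=1}^n 7 · k^6 = 7 · ∫_0^n x^6 dx + O(n^6) = 7 · n^7/7 = n^7 + O(n^6). (Equivalently, Faulhaber's formula gives the same leading term.)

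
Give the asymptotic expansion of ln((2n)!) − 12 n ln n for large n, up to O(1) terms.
ln((2n)!) − 12 n ln n = −10 n ln n + 2(ln 2 − 1) n + (1/2) ln(2π·2n) + O(1/n)

Stirling: ln((2n)!) = 2n ln(2n) − 2n + (1/2) ln(2π·2n) + O(1/n).
Expand 2n ln(2n) = 2n (ln n + ln 2) = 2n ln n + 2n ln 2.
Subtract 12n ln n: leading term is (2 − 12) n ln n = −10 n ln n. The next term is 2n ln 2 − 2n = 2(ln 2 − 1) n. Then the (1/2) ln(2π·2n) correction.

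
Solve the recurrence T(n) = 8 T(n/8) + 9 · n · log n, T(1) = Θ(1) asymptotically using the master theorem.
T(n) = Θ(n · (log n)^2)

Here log_8 8 = 1 and f(n) = 9 · n · log n = Θ(n^(log_8 8) · (log n)^1). This is the extended Case 2 of the master theorem (f matches the critical exponent up to log factors), giving T(n) = Θ(n^(log_8 8) · (log n)^(1+1)) = Θ(n · (log n)^2).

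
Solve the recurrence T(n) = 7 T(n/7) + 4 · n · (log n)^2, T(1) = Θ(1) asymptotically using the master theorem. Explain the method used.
T(n) = Θ(n · (log n)^3)

Here log_7 7 = 1 and f(n) = 4 · n · (log n)^2 = Θ(n^(log_7 7) · (log n)^2). This is the extended Case 2 of the master theorem (f matches the critical exponent up to log factors), giving T(n) = Θ(n^(log_7 7) · (log n)^(2+1)) = Θ(n · (log n)^3).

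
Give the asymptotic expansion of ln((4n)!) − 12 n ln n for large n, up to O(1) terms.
ln((4n)!) − 12 n ln n = −8 n ln n + 4(ln 4 − 1) n + (1/2) ln(2π·4n) + O(1/n)

Stirling: ln((4n)!) = 4n ln(4n) − 4n + (1/2) ln(2π·4n) + O(1/n).
Expand 4n ln(4n) = 4n (ln n + ln 4) = 4n ln n + 4n ln 4.
Subtract 12n ln n: leading term is (4 − 12) n ln n = −8 n ln n. The next term is 4n ln 4 − 4n = 4(ln 4 − 1) n. Then the (1/2) ln(2π·4n) correction.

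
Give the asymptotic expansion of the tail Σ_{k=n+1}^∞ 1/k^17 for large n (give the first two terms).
Σ_{k>n} 1/k^17 = 1/(16 · n^16) − 1/(2 · n^17) + O(1/n^18)

Compare to the integral: ∫_{n}^∞ x^(−17) dx = [−x^(−16)/16]_{n}^∞ = 1/((17−1)·n^16). The Euler-Maclaurin correction adds −f(n)/2 = −1/(2·n^17). Euler-Maclaurin then gives
  Σ_{k>n} 1/k^17 = ∫_{n}^∞ dx/x^17 − 1/(2·n^17) + O(1/n^18).
(Equivalently this is ζ(17) − Σ_{k≤n} 1/k^17.)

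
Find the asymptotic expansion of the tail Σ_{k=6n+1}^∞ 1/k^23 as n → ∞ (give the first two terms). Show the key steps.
Σ_{k>6n} 1/k^23 = 1/(22 · (6n)^22) − 1/(2 · (6n)^23) + O(1/(6n)^24)

Compare to the integral: ∫_{6n}^∞ x^(−23) dx = [−x^(−22)/22]_{6n}^∞ = 1/((23−1)·(6n)^22). The Euler-Maclaurin correction adds −f(6n)/2 = −1/(2·(6n)^23). Euler-Maclaurin then gives
  Σ_{k>6n} 1/k^23 = ∫_{6n}^∞ dx/x^23 − 1/(2·(6n)^23) + O(1/(6n)^24).
(Equivalently this is ζ(23) − Σ_{k≤6n} 1/k^23.)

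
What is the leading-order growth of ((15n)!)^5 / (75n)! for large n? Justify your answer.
((15n)!)^5/(75n)! ~ ((2π·15n)^(4/2) / sqrt(5)) · 5^(−5·15n)  →  0

Write N = 15n. Stirling: N! ~ sqrt(2π N)(N/e)^N and (5N)! ~ sqrt(2π·5N)·(5N/e)^(5N).
  (N!)^5/(5N)! ~ (2π N)^(5/2) (N/e)^(5N) / [sqrt(2π·5N) (5N/e)^(5N)]
     = (2π N)^(5/2) / sqrt(2π·5N) · (N/(5N))^(5N)
     = (2π N)^((5−1)/2) / sqrt(5) · 5^(−5N).
Since 5^5 > 1, the factor 5^(−5N) decays exponentially, so the ratio → 0. Substituting N = 15n gives the stated form.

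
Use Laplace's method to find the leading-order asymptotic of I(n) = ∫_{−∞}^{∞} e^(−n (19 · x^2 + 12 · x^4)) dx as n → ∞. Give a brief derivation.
I(n) ~ sqrt(π/(19n))

φ(x) = 19 · x^2 + 12 · x^4 has its unique global minimum at x* = 0 (since φ'(x) = 38x + 48x^3 = 0 only at x = 0 for real x with both coefficients positive, and φ → ∞ as |x| → ∞). At x* = 0, φ(0) = 0 and φ''(0) = 38. Laplace's method then gives
  I(n) ~ sqrt(2π / (n · φ''(0))) · e^(−n φ(0)) = sqrt(2π / (38n)) = sqrt(π/(19n)).
The 12 · x^4 term contributes only at subleading order (an O(1/n) relative correction).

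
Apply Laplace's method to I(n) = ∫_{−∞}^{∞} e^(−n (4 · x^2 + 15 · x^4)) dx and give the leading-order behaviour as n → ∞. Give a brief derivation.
I(n) ~ sqrt(π/(4n))

φ(x) = 4 · x^2 + 15 · x^4 has its unique global minimum at x* = 0 (since φ'(x) = 8x + 60x^3 = 0 only at x = 0 for real x with both coefficients positive, and φ → ∞ as |x| → ∞). At x* = 0, φ(0) = 0 and φ''(0) = 8. Laplace's method then gives
  I(n) ~ sqrt(2π / (n · φ''(0))) · e^(−n φ(0)) = sqrt(2π / (8n)) = sqrt(π/(4n)).
The 15 · x^4 term contributes only at subleading order (an O(1/n) relative correction).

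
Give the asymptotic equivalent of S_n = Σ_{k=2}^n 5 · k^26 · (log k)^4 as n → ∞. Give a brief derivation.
S_n ~ 5 · n^27 · (log n)^4 / 27

By integral comparison, S_n = ∫_1^n 5 · x^26 · (log x)^4 dx + O(n^26 · (log n)^4). For the integral, the leading term of ∫_1^n x^26 (log x)^4 dx is n^27/27 · (log n)^4 (by repeated integration by parts; each step lowers the log-exponent and produces a relatively O(1/log n) correction). Hence S_n ~ 5 · n^27 · (log n)^4 / 27.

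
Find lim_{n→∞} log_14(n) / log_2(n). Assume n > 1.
lim = ln(2) / ln(14) = log_14(2)

Change of base: log_14(n) = ln n / ln 14 and log_2(n) = ln n / ln 2. The ratio is (ln n / ln 14) · (ln 2 / ln n) = ln 2 / ln 14, a constant independent of n. So the limit is ln 2 / ln 14 = log_14(2).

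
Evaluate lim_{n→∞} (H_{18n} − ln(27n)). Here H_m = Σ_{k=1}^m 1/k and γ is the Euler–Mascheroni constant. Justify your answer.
lim = ln(2/3) + γ

By Euler-Maclaurin, H_m = ln m + γ + O(1/m). So
  H_{18n} − ln(27n) = ln(18n) + γ − ln(27n) + O(1/n)
                       = ln(18/27) + γ + O(1/n).
Hence the limit is ln(18/27) + γ (= ln(2/3)).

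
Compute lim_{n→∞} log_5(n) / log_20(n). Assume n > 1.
lim = ln(20) / ln(5) = log_5(20)

Change of base: log_5(n) = ln n / ln 5 and log_20(n) = ln n / ln 20. The ratio is (ln n / ln 5) · (ln 20 / ln n) = ln 20 / ln 5, a constant independent of n. So the limit is ln 20 / ln 5 = log_5(20).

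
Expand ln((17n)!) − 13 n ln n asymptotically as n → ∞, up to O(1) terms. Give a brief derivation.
ln((17n)!) − 13 n ln n = 4 n ln n + 17(ln 17 − 1) n + (1/2) ln(2π·17n) + O(1/n)

Stirling: ln((17n)!) = 17n ln(17n) − 17n + (1/2) ln(2π·17n) + O(1/n).
Expand 17n ln(17n) = 17n (ln n + ln 17) = 17n ln n + 17n ln 17.
Subtract 13n ln n: leading term is (17 − 13) n ln n = 4 n ln n. The next term is 17n ln 17 − 17n = 17(ln 17 − 1) n. Then the (1/2) ln(2π·17n) correction.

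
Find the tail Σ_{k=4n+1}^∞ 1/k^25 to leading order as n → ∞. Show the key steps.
Σ_{k>4n} 1/k^25 ~ 1/(24 · (4n)^24)

Compare to the integral: ∫_{4n}^∞ x^(−25) dx = [−x^(−24)/24]_{4n}^∞ = 1/((25−1)·(4n)^24). Euler-Maclaurin then gives
  Σ_{k>4n} 1/k^25 = ∫_{4n}^∞ dx/x^25 − 1/(2·(4n)^25) + O(1/(4n)^26).
(Equivalently this is ζ(25) − Σ_{k≤4n} 1/k^25.)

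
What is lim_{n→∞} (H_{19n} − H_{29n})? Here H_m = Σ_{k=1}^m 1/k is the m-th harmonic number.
lim = ln(19/29)

Euler-Maclaurin gives H_m = ln m + γ + 1/(2m) + O(1/m^2). The γ and O(1/m) terms cancel in the difference:
  H_{19n} − H_{29n} = ln(19n) − ln(29n) + O(1/n) = ln(19/29) + O(1/n).
Hence the limit is ln(19/29).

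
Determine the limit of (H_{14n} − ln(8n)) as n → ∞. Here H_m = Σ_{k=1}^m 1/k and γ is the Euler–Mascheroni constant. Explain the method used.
lim = ln(7/4) + γ

By Euler-Maclaurin, H_m = ln m + γ + O(1/m). So
  H_{14n} − ln(8n) = ln(14n) + γ − ln(8n) + O(1/n)
                       = ln(14/8) + γ + O(1/n).
Hence the limit is ln(14/8) + γ (= ln(7/4)).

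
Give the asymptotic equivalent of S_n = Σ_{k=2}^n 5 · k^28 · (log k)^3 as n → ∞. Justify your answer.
S_n ~ 5 · n^29 · (log n)^3 / 29

By integral comparison, S_n = ∫_1^n 5 · x^28 · (log x)^3 dx + O(n^28 · (log n)^3). For the integral, the leading term of ∫_1^n x^28 (log x)^3 dx is n^29/29 · (log n)^3 (by repeated integration by parts; each step lowers the log-exponent and produces a relatively O(1/log n) correction). Hence S_n ~ 5 · n^29 · (log n)^3 / 29.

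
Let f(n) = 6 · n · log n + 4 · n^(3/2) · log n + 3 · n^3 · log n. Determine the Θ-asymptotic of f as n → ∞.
f(n) ∈ Θ(n^3 · log n)

Compare the terms by growth order. For large n, n^a · (log n)^b dominates n^a' · (log n)^b' iff a > a', or (a = a' and b > b'). Ranking the 3 terms shows the dominant one is 3 · n^3 · log n. Hence f(n) ∈ Θ(n^3 · log n).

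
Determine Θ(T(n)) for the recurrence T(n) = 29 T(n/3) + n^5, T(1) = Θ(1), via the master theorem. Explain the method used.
T(n) = Θ(n^5)

log_3 29 ≈ 3.065. f(n) = n^5 dominates n^(log_3 29) since 5 > 3.065, and the regularity condition a·f(n/b) = 29·(n/3)^5 = (29/243)·n^5 ≤ c·f(n) holds with c = 29/243 ≈ 0.119 < 1. So this is Case 3: T(n) = Θ(f(n)) = Θ(n^5).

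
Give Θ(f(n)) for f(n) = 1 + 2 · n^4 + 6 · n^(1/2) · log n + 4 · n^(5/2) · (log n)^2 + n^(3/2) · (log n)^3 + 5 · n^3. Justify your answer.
f(n) ∈ Θ(n^4)

Compare the terms by growth order. For large n, n^a · (log n)^b dominates n^a' · (log n)^b' iff a > a', or (a = a' and b > b'). Ranking the 6 terms shows the dominant one is 2 · n^4. Hence f(n) ∈ Θ(n^4).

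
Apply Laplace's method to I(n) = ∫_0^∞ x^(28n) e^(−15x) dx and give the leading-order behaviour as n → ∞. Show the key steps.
I(n) ~ (sqrt(2π·28n) / 15) · (28n/(15e))^(28n)

Write the integrand as exp(28n ln x − 15x) and set f(x) = 28n ln x − 15x. Then f'(x) = 28n/x − 15 = 0 at x* = 28n/15, and f''(x*) = −28n/x*^2 = −15^2/(28n). Laplace's method (interior maximum) gives
  I(n) ~ e^(f(x*)) · sqrt(2π / |f''(x*)|)
        = exp(28n ln(28n/15) − 28n) · sqrt(2π · 28n / 15^2)
        = (28n/15)^(28n) e^(−28n) · sqrt(2π·28n) / 15
        = (sqrt(2π·28n) / 15) · (28n/(15e))^(28n).
This matches Γ(28n+1)/15^(28n+1) with Stirling applied to Γ.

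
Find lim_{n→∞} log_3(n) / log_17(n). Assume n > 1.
lim = ln(17) / ln(3) = log_3(17)

Change of base: log_3(n) = ln n / ln 3 and log_17(n) = ln n / ln 17. The ratio is (ln n / ln 3) · (ln 17 / ln n) = ln 17 / ln 3, a constant independent of n. So the limit is ln 17 / ln 3 = log_3(17).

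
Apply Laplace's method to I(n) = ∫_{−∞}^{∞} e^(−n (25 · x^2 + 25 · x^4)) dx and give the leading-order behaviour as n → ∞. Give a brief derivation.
I(n) ~ sqrt(π/(25n))

φ(x) = 25 · x^2 + 25 · x^4 has its unique global minimum at x* = 0 (since φ'(x) = 50x + 100x^3 = 0 only at x = 0 for real x with both coefficients positive, and φ → ∞ as |x| → ∞). At x* = 0, φ(0) = 0 and φ''(0) = 50. Laplace's method then gives
  I(n) ~ sqrt(2π / (n · φ''(0))) · e^(−n φ(0)) = sqrt(2π / (50n)) = sqrt(π/(25n)).
The 25 · x^4 term contributes only at subleading order (an O(1/n) relative correction).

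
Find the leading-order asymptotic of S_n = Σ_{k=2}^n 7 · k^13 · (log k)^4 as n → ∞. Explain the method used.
S_n ~ n^14 · (log n)^4 / 2

By integral comparison, S_n = ∫_1^n 7 · x^13 · (log x)^4 dx + O(n^13 · (log n)^4). For the integral, the leading term of ∫_1^n x^13 (log x)^4 dx is n^14/14 · (log n)^4 (by repeated integration by parts; each step lowers the log-exponent and produces a relatively O(1/log n) correction). Hence S_n ~ n^14 · (log n)^4 / 2.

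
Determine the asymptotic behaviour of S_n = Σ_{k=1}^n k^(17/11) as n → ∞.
S_n ~ (11/28) · n^(28/11)

Integral comparison: Σ_{k=1}^n k^(17/11) = ∫_0^n x^(17/11) dx + O(n^(17/11)). The integral is n^(1 + 17/11) / (1 + 17/11) = n^((17+11)/11) / ((17+11)/11) = (11/28) · n^(28/11).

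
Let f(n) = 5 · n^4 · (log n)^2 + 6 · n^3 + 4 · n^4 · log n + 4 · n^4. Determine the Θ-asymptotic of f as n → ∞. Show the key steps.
f(n) ∈ Θ(n^4 · (log n)^2)

Compare the terms by growth order. For large n, n^a · (log n)^b dominates n^a' · (log n)^b' iff a > a', or (a = a' and b > b'). Ranking the 4 terms shows the dominant one is 5 · n^4 · (log n)^2. Hence f(n) ∈ Θ(n^4 · (log n)^2).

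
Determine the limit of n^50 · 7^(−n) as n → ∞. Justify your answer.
lim = 0

Exponentials with base > 1 dominate every fixed polynomial: for any fixed c, n^c / 7^n → 0 as n → ∞ (e.g. by the ratio test, or by writing 7^n = e^(n ln 7) and noting e^(n ln 7) / n^c → ∞). Hence n^50 · 7^(−n) = n^50 / 7^n → 0.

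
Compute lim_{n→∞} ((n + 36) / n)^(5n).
lim = e^180

Rewrite as (1 + 36/n)^(5n). By the standard limit (1 + x/n)^n → e^x, we have (1 + 36/n)^n → e^36, and raising to the 5th power gives e^180.
More precisely, ln[(1 + 36/n)^(5n)] = 5n · ln(1 + 36/n) = 5n · (36/n + O(1/n^2)) = 180 + O(1/n) → 180.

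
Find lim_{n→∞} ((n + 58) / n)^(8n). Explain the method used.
lim = e^464

Rewrite as (1 + 58/n)^(8n). By the standard limit (1 + x/n)^n → e^x, we have (1 + 58/n)^n → e^58, and raising to the 8th power gives e^464.
More precisely, ln[(1 + 58/n)^(8n)] = 8n · ln(1 + 58/n) = 8n · (58/n + O(1/n^2)) = 464 + O(1/n) → 464.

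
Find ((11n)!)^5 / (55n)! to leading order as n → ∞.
((11n)!)^5/(55n)! ~ ((2π·11n)^(4/2) / sqrt(5)) · 5^(−5·11n)  →  0

Write N = 11n. Stirling: N! ~ sqrt(2π N)(N/e)^N and (5N)! ~ sqrt(2π·5N)·(5N/e)^(5N).
  (N!)^5/(5N)! ~ (2π N)^(5/2) (N/e)^(5N) / [sqrt(2π·5N) (5N/e)^(5N)]
     = (2π N)^(5/2) / sqrt(2π·5N) · (N/(5N))^(5N)
     = (2π N)^((5−1)/2) / sqrt(5) · 5^(−5N).
Since 5^5 > 1, the factor 5^(−5N) decays exponentially, so the ratio → 0. Substituting N = 11n gives the stated form.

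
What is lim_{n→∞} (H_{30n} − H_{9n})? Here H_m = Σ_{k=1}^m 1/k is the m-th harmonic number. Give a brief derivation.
lim = ln(30/9) = ln(10/3)

Euler-Maclaurin gives H_m = ln m + γ + 1/(2m) + O(1/m^2). The γ and O(1/m) terms cancel in the difference:
  H_{30n} − H_{9n} = ln(30n) − ln(9n) + O(1/n) = ln(30/9) + O(1/n).
Hence the limit is ln(30/9) = ln(10/3).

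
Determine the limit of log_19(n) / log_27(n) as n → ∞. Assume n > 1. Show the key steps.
lim = ln(27) / ln(19) = log_19(27)

Change of base: log_19(n) = ln n / ln 19 and log_27(n) = ln n / ln 27. The ratio is (ln n / ln 19) · (ln 27 / ln n) = ln 27 / ln 19, a constant independent of n. So the limit is ln 27 / ln 19 = log_19(27).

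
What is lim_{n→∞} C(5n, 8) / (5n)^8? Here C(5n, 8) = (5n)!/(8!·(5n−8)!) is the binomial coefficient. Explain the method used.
lim = 1/8! = 1/40320

With N = 5n → ∞: C(N, 8) / N^8 = [N(N−1)…(N−7)] / (8! · N^8) = (1/8!) · 1 · (1 − 1/(5n)) · … · (1 − 7/(5n)). Each factor → 1 as N → ∞, so the limit is 1/8! = 1/40320.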